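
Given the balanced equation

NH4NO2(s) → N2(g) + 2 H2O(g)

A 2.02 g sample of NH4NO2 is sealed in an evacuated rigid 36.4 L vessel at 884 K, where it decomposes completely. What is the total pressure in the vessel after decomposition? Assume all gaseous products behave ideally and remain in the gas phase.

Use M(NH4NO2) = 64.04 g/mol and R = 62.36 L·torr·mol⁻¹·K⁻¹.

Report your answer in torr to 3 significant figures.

143 torr

n(NH4NO2) = 2.02 / 64.04 = 0.03154 mol
n(gas produced) = (3/1) × 0.03154 = 0.09462 mol
P = nRT/V = 0.09462 × 62.36 × 884 / 36.4 = 143.3 torr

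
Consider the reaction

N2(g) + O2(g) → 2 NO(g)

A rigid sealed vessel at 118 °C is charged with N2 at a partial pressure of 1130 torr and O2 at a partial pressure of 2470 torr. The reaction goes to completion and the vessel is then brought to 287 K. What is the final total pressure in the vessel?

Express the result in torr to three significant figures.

Because the vessel is rigid and T is held at 118 °C, work the stoichiometry in partial pressures (P_i = n_iRT/V).
P(O2) required for 1130 torr of N2 = (1/1) × 1130 = 1130 torr; available 2470 torr, so N2 is limiting.
P(O2) remaining = 2470 − (1/1) × 1130 = 1340 torr
P(gaseous products) = (2)/1 × 1130 = 2260 torr
P_total at 118 °C = 1340 + 2260 = 3600 torr
Scaling to 287 K: P = 3600 × 287/391.15 = 2641 torr

2640 torr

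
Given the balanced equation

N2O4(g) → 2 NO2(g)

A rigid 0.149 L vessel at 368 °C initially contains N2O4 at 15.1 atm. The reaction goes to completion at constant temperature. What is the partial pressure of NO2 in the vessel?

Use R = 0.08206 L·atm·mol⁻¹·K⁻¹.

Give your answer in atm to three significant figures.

30.2 atm

n(N2O4)₀ = PV/RT = (15.1 × 0.149) / (0.08206 × 641.15) = 0.04276 mol
n(NO2) = (2/1) × 0.04276 = 0.08552 mol
P(NO2) = nRT/V = 0.08552 × 0.08206 × 641.15 / 0.149 = 30.20 atm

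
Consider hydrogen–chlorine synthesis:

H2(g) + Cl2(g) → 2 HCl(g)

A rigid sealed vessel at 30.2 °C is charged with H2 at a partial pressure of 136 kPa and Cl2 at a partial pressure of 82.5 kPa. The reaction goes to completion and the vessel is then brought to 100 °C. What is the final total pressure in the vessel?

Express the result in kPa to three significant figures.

With V and T fixed, P_i ∝ n_i, so the mole ratios apply directly to partial pressures at 30.2 °C.
P(Cl2) required for 136 kPa of H2 = (1/1) × 136 = 136.0 kPa; available 82.5 kPa, so Cl2 is limiting.
P(H2) remaining = 136 − (1/1) × 82.5 = 53.50 kPa
P(gaseous products) = (2)/1 × 82.5 = 165.0 kPa
P_total at 30.2 °C = 53.50 + 165.0 = 218.5 kPa
Scaling to 100 °C: P = 218.5 × 373.15/303.35 = 268.8 kPa

269 kPa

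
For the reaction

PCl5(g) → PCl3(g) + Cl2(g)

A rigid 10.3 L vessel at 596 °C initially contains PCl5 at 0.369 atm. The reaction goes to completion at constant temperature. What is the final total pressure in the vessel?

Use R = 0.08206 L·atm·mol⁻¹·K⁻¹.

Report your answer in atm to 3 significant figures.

0.738 atm

Rigid vessel, constant T ⇒ P scales with total gas moles (1 → 2).
P_final = (2/1) × 0.369 = 0.7380 atm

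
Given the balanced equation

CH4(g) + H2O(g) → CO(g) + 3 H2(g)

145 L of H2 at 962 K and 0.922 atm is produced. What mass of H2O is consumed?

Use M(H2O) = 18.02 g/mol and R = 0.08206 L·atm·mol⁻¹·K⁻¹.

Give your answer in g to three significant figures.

10.2 g

n(H2) = PV/RT = (0.922 × 145) / (0.08206 × 962) = 1.694 mol
n(H2O) = (1/3) × 1.694 = 0.5647 mol
m(H2O) = 0.5647 × 18.02 = 10.18 g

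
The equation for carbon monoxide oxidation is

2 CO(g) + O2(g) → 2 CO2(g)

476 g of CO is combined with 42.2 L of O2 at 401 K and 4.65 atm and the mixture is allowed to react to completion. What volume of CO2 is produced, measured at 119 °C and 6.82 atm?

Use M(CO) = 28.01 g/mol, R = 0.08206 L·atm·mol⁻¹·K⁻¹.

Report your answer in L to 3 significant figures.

n(CO) = 476 / 28.01 = 16.99 mol
n(O2) = PV/RT = (4.65 × 42.2) / (0.08206 × 401) = 5.963 mol
For 16.99 mol CO, stoichiometry requires (1/2) × 16.99 = 8.495 mol O2; 5.963 mol is available, so O2 is limiting.
n(CO2) = (2/1) × 5.963 = 11.93 mol
V(CO2) = nRT/P = 11.93 × 0.08206 × 392.15 / 6.82 = 56.29 L

56.3 L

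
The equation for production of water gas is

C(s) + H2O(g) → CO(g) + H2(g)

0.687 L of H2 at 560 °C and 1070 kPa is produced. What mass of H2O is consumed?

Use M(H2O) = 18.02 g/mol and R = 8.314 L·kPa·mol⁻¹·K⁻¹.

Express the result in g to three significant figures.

1.91 g

n(H2) = PV/RT = (1070 × 0.687) / (8.314 × 833.15) = 0.1061 mol
n(H2O) = (1/1) × 0.1061 = 0.1061 mol
m(H2O) = 0.1061 × 18.02 = 1.912 g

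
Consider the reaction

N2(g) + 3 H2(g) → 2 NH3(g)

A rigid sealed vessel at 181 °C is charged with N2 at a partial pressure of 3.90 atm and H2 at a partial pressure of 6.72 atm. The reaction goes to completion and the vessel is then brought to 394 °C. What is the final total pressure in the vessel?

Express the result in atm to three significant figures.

9.02 atm

Because the vessel is rigid and T is held at 181 °C, work the stoichiometry in partial pressures (P_i = n_iRT/V).
P(H2) required for 3.90 atm of N2 = (3/1) × 3.90 = 11.70 atm; available 6.72 atm, so H2 is limiting.
P(N2) remaining = 3.90 − (1/3) × 6.72 = 1.660 atm
P(gaseous products) = (2)/3 × 6.72 = 4.480 atm
P_total at 181 °C = 1.660 + 4.480 = 6.140 atm
Scaling to 394 °C: P = 6.140 × 667.15/454.15 = 9.020 atm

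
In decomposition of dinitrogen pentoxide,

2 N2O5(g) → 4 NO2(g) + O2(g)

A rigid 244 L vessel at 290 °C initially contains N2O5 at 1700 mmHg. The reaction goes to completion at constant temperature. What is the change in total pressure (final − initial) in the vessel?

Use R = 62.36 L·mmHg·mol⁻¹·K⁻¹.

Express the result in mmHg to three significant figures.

Rigid vessel, constant T ⇒ P scales with total gas moles (2 → 5).
P_final = (5/2) × 1700 = 4250 mmHg; ΔP = 4250 − 1700 = 2550 mmHg

2550 mmHg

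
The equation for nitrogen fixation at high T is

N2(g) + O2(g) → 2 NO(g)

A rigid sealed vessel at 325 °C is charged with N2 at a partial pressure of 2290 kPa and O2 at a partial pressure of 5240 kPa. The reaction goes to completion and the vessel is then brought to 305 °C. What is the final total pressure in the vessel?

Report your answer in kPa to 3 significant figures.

7280 kPa

Because the vessel is rigid and T is held at 325 °C, work the stoichiometry in partial pressures (P_i = n_iRT/V).
P(O2) required for 2290 kPa of N2 = (1/1) × 2290 = 2290 kPa; available 5240 kPa, so N2 is limiting.
P(O2) remaining = 5240 − (1/1) × 2290 = 2950 kPa
P(gaseous products) = (2)/1 × 2290 = 4580 kPa
P_total at 325 °C = 2950 + 4580 = 7530 kPa
Scaling to 305 °C: P = 7530 × 578.15/598.15 = 7278 kPa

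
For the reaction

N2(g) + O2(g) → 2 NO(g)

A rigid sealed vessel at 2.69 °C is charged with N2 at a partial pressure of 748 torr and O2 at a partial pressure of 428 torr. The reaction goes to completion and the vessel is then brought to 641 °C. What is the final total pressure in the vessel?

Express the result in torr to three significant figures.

3900 torr

At constant V, partial pressures at 2.69 °C are proportional to moles, so apply stoichiometry directly to pressures.
P(O2) required for 748 torr of N2 = (1/1) × 748 = 748.0 torr; available 428 torr, so O2 is limiting.
P(N2) remaining = 748 − (1/1) × 428 = 320.0 torr
P(gaseous products) = (2)/1 × 428 = 856.0 torr
P_total at 2.69 °C = 320.0 + 856.0 = 1176 torr
Scaling to 641 °C: P = 1176 × 914.15/275.84 = 3897 torr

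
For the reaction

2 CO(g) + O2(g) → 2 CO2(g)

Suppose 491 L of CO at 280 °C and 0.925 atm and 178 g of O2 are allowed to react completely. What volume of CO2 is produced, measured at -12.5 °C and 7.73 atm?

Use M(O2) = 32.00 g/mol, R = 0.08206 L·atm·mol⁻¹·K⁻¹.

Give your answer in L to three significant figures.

n(CO) = PV/RT = (0.925 × 491) / (0.08206 × 553.15) = 10.01 mol
n(O2) = 178 / 32.00 = 5.562 mol
For 10.01 mol CO, stoichiometry requires (1/2) × 10.01 = 5.005 mol O2; 5.562 mol is available, so CO is limiting.
n(CO2) = (2/2) × 10.01 = 10.01 mol
V(CO2) = nRT/P = 10.01 × 0.08206 × 260.65 / 7.73 = 27.70 L

27.7 L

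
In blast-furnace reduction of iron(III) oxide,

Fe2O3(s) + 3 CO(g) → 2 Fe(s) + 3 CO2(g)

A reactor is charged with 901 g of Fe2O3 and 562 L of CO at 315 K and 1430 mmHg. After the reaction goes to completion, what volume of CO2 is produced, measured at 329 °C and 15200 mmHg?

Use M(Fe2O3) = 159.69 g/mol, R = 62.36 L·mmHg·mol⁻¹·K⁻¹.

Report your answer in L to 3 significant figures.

n(Fe2O3) = 901 / 159.69 = 5.642 mol
n(CO) = PV/RT = (1430 × 562) / (62.36 × 315) = 40.91 mol
For 5.642 mol Fe2O3, stoichiometry requires (3/1) × 5.642 = 16.93 mol CO; 40.91 mol is available, so Fe2O3 is limiting.
n(CO2) = (3/1) × 5.642 = 16.93 mol
V(CO2) = nRT/P = 16.93 × 62.36 × 602.15 / 15200 = 41.82 L

41.8 L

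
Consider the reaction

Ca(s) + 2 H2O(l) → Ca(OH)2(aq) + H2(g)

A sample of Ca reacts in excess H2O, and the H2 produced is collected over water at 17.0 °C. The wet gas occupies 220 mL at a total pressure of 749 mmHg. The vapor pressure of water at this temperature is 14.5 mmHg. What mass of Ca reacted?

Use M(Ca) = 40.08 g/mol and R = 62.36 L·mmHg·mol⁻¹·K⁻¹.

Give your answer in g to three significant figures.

P(H2) = 749 − 14.5 = 734.5 mmHg
n(H2) = PV/RT = (734.5 × 0.2200) / (62.36 × 290.15) = 0.008931 mol
n(Ca) = (1/1) × 0.008931 = 0.008931 mol
m(Ca) = 0.008931 × 40.08 = 0.3580 g

0.358 g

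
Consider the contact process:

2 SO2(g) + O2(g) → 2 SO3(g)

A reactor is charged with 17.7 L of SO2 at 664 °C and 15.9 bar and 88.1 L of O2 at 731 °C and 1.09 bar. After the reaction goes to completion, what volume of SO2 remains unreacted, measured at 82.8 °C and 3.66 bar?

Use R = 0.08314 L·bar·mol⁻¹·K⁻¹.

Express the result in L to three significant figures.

n(SO2) = PV/RT = (15.9 × 17.7) / (0.08314 × 937.15) = 3.612 mol
n(O2) = PV/RT = (1.09 × 88.1) / (0.08314 × 1004.15) = 1.150 mol
For 3.612 mol SO2, stoichiometry requires (1/2) × 3.612 = 1.806 mol O2; 1.150 mol is available, so O2 is limiting.
n(SO2) consumed = (2/1) × 1.150 = 2.300 mol; remaining = 3.612 − 2.300 = 1.312 mol
V(SO2) = nRT/P = 1.312 × 0.08314 × 355.95 / 3.66 = 10.61 L

10.6 L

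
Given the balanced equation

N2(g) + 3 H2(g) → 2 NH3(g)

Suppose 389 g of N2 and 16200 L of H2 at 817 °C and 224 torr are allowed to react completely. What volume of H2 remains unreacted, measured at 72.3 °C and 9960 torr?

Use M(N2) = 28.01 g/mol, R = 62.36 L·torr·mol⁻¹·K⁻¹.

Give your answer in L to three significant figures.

n(N2) = 389 / 28.01 = 13.89 mol
n(H2) = PV/RT = (224 × 16200) / (62.36 × 1090.15) = 53.38 mol
For 13.89 mol N2, stoichiometry requires (3/1) × 13.89 = 41.67 mol H2; 53.38 mol is available, so N2 is limiting.
n(H2) consumed = (3/1) × 13.89 = 41.67 mol; remaining = 53.38 − 41.67 = 11.71 mol
V(H2) = nRT/P = 11.71 × 62.36 × 345.45 / 9960 = 25.33 L

25.3 L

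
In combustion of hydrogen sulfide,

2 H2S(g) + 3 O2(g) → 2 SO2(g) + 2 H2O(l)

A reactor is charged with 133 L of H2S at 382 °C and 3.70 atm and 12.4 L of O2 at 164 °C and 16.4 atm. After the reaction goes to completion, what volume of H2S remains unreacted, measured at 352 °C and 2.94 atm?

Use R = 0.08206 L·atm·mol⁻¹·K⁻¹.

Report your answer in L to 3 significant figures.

93.8 L

n(H2S) = PV/RT = (3.70 × 133) / (0.08206 × 655.15) = 9.153 mol
n(O2) = PV/RT = (16.4 × 12.4) / (0.08206 × 437.15) = 5.669 mol
For 9.153 mol H2S, stoichiometry requires (3/2) × 9.153 = 13.73 mol O2; 5.669 mol is available, so O2 is limiting.
n(H2S) consumed = (2/3) × 5.669 = 3.779 mol; remaining = 9.153 − 3.779 = 5.374 mol
V(H2S) = nRT/P = 5.374 × 0.08206 × 625.15 / 2.94 = 93.77 L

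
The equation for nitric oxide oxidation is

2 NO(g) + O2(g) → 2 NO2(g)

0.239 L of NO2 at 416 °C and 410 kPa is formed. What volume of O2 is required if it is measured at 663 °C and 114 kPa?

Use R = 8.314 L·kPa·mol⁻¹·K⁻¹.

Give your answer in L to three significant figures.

0.584 L

n(NO2) = PV/RT = (410 × 0.239) / (8.314 × 689.15) = 0.01710 mol
n(O2) = (1/2) × 0.01710 = 0.008550 mol
V = nRT/P = 0.008550 × 8.314 × 936.15 / 114 = 0.5837 L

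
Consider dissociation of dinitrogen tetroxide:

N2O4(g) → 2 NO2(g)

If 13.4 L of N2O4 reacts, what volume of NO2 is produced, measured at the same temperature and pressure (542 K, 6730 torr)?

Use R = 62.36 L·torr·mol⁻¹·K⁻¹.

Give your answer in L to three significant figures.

26.8 L

At constant T and P, gas volumes are in the mole ratio: V(NO2) = (2/1) × 13.4 = 26.80 L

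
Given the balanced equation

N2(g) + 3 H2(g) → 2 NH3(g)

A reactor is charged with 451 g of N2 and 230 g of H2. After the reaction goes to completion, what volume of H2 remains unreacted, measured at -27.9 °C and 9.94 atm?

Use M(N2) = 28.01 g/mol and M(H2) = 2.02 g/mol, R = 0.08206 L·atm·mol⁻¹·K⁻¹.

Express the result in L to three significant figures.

133 L

n(N2) = 451 / 28.01 = 16.10 mol
n(H2) = 230 / 2.02 = 113.9 mol
For 16.10 mol N2, stoichiometry requires (3/1) × 16.10 = 48.30 mol H2; 113.9 mol is available, so N2 is limiting.
n(H2) consumed = (3/1) × 16.10 = 48.30 mol; remaining = 113.9 − 48.30 = 65.60 mol
V(H2) = nRT/P = 65.60 × 0.08206 × 245.25 / 9.94 = 132.8 L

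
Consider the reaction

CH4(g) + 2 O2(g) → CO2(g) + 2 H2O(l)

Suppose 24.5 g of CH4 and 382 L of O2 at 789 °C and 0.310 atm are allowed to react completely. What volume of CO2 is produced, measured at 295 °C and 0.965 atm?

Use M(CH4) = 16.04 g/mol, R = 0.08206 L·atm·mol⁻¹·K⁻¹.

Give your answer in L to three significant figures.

32.8 L

n(CH4) = 24.5 / 16.04 = 1.527 mol
n(O2) = PV/RT = (0.310 × 382) / (0.08206 × 1062.15) = 1.359 mol
For 1.527 mol CH4, stoichiometry requires (2/1) × 1.527 = 3.054 mol O2; 1.359 mol is available, so O2 is limiting.
n(CO2) = (1/2) × 1.359 = 0.6795 mol
V(CO2) = nRT/P = 0.6795 × 0.08206 × 568.15 / 0.965 = 32.83 L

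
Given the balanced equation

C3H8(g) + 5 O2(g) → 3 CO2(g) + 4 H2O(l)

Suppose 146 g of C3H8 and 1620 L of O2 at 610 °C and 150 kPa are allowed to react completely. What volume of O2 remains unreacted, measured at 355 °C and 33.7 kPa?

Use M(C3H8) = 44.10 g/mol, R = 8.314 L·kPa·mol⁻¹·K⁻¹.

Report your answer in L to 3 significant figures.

n(C3H8) = 146 / 44.10 = 3.311 mol
n(O2) = PV/RT = (150 × 1620) / (8.314 × 883.15) = 33.09 mol
For 3.311 mol C3H8, stoichiometry requires (5/1) × 3.311 = 16.55 mol O2; 33.09 mol is available, so C3H8 is limiting.
n(O2) consumed = (5/1) × 3.311 = 16.55 mol; remaining = 33.09 − 16.55 = 16.54 mol
V(O2) = nRT/P = 16.54 × 8.314 × 628.15 / 33.7 = 2563 L

2560 L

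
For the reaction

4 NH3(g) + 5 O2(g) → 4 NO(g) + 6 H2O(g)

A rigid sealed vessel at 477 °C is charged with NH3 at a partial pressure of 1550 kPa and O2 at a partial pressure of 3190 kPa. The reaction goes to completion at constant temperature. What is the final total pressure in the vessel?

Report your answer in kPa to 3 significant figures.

5130 kPa

Because the vessel is rigid and T is held at 477 °C, work the stoichiometry in partial pressures (P_i = n_iRT/V).
P(O2) required for 1550 kPa of NH3 = (5/4) × 1550 = 1938 kPa; available 3190 kPa, so NH3 is limiting.
P(O2) remaining = 3190 − (5/4) × 1550 = 1252 kPa
P(gaseous products) = (4+6)/4 × 1550 = 3875 kPa
P_total at 477 °C = 1252 + 3875 = 5127 kPa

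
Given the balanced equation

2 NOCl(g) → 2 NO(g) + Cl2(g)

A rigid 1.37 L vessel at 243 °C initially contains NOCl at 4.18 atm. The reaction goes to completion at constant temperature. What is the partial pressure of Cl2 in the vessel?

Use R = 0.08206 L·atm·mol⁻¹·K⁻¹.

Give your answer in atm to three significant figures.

n(NOCl)₀ = PV/RT = (4.18 × 1.37) / (0.08206 × 516.15) = 0.1352 mol
n(Cl2) = (1/2) × 0.1352 = 0.06760 mol
P(Cl2) = nRT/V = 0.06760 × 0.08206 × 516.15 / 1.37 = 2.090 atm

2.09 atm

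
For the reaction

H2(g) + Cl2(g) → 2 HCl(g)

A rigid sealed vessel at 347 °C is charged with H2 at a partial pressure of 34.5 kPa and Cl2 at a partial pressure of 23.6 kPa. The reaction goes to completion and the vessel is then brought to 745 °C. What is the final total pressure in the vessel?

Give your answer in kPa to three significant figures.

At constant V, partial pressures at 347 °C are proportional to moles, so apply stoichiometry directly to pressures.
P(Cl2) required for 34.5 kPa of H2 = (1/1) × 34.5 = 34.50 kPa; available 23.6 kPa, so Cl2 is limiting.
P(H2) remaining = 34.5 − (1/1) × 23.6 = 10.90 kPa
P(gaseous products) = (2)/1 × 23.6 = 47.20 kPa
P_total at 347 °C = 10.90 + 47.20 = 58.10 kPa
Scaling to 745 °C: P = 58.10 × 1018.15/620.15 = 95.39 kPa

95.4 kPa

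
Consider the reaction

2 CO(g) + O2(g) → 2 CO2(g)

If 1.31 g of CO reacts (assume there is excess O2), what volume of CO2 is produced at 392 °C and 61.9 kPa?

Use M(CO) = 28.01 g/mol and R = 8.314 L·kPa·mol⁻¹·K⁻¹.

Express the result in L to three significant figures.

n(CO) = 1.310 / 28.01 = 0.04677 mol
n(CO2) = (2/2) × 0.04677 = 0.04677 mol
V = nRT/P = 0.04677 × 8.314 × 665.15 / 61.9 = 4.178 L

4.18 L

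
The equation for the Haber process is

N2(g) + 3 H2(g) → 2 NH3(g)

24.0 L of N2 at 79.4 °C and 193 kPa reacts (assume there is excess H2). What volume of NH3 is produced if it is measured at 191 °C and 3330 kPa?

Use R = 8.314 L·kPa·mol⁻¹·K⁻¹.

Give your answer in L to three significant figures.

3.66 L

n(N2) = PV/RT = (193 × 24.0) / (8.314 × 352.55) = 1.580 mol
n(NH3) = (2/1) × 1.580 = 3.160 mol
V = nRT/P = 3.160 × 8.314 × 464.15 / 3330 = 3.662 L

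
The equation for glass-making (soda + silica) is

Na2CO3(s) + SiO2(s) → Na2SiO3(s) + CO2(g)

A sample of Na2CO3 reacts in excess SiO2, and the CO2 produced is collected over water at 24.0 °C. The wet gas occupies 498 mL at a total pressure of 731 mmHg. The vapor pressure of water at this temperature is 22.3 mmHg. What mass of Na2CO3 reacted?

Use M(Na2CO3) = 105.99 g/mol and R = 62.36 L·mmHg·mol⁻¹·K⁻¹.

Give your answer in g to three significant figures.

2.02 g

P(CO2) = 731 − 22.3 = 708.7 mmHg
n(CO2) = PV/RT = (708.7 × 0.4980) / (62.36 × 297.15) = 0.01905 mol
n(Na2CO3) = (1/1) × 0.01905 = 0.01905 mol
m(Na2CO3) = 0.01905 × 105.99 = 2.019 g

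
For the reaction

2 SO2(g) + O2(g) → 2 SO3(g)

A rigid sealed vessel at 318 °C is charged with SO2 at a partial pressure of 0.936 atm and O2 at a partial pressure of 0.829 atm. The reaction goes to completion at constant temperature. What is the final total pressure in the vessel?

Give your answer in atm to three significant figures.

1.30 atm

At constant V, partial pressures at 318 °C are proportional to moles, so apply stoichiometry directly to pressures.
P(O2) required for 0.936 atm of SO2 = (1/2) × 0.936 = 0.4680 atm; available 0.829 atm, so SO2 is limiting.
P(O2) remaining = 0.829 − (1/2) × 0.936 = 0.3610 atm
P(gaseous products) = (2)/2 × 0.936 = 0.9360 atm
P_total at 318 °C = 0.3610 + 0.9360 = 1.297 atm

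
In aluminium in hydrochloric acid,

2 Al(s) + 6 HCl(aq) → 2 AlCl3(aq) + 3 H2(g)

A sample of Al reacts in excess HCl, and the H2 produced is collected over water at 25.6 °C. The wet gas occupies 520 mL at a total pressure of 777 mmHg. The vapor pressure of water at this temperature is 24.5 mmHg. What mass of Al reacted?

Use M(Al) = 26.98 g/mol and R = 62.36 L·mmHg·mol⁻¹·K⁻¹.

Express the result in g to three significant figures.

P(H2) = 777 − 24.5 = 752.5 mmHg
n(H2) = PV/RT = (752.5 × 0.5200) / (62.36 × 298.75) = 0.02100 mol
n(Al) = (2/3) × 0.02100 = 0.01400 mol
m(Al) = 0.01400 × 26.98 = 0.3777 g

0.378 g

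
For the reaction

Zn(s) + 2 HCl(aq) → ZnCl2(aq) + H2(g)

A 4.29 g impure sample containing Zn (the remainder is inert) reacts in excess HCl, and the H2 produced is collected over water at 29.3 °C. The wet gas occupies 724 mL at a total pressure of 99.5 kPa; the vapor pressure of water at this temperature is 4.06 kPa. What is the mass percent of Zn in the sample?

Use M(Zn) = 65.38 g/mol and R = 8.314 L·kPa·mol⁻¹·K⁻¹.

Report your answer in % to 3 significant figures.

41.9 %

P(H2) = 99.5 − 4.06 = 95.44 kPa
n(H2) = PV/RT = (95.44 × 0.7240) / (8.314 × 302.45) = 0.02748 mol
n(Zn) = (1/1) × 0.02748 = 0.02748 mol
m(Zn) = 0.02748 × 65.38 = 1.797 g
%Zn = 1.797 / 4.29 × 100 = 41.89%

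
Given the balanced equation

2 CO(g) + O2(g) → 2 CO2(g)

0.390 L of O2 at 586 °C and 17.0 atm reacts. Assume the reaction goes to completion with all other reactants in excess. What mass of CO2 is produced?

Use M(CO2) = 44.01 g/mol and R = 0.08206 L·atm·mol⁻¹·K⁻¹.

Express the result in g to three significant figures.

n(O2) = PV/RT = (17.0 × 0.390) / (0.08206 × 859.15) = 0.09404 mol
n(CO2) = (2/1) × 0.09404 = 0.1881 mol
m(CO2) = 0.1881 × 44.01 = 8.278 g

8.28 g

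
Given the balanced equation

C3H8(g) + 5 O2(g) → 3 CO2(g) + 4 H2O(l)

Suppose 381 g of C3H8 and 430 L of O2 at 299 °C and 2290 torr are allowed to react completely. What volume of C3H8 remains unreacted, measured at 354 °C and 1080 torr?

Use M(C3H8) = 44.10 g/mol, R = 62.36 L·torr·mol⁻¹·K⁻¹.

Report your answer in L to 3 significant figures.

113 L

n(C3H8) = 381 / 44.10 = 8.639 mol
n(O2) = PV/RT = (2290 × 430) / (62.36 × 572.15) = 27.60 mol
For 8.639 mol C3H8, stoichiometry requires (5/1) × 8.639 = 43.19 mol O2; 27.60 mol is available, so O2 is limiting.
n(C3H8) consumed = (1/5) × 27.60 = 5.520 mol; remaining = 8.639 − 5.520 = 3.119 mol
V(C3H8) = nRT/P = 3.119 × 62.36 × 627.15 / 1080 = 112.9 L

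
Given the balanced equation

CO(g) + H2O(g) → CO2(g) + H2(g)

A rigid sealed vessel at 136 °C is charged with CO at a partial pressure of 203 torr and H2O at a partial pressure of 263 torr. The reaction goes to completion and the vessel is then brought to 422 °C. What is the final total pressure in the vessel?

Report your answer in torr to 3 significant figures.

With V and T fixed, P_i ∝ n_i, so the mole ratios apply directly to partial pressures at 136 °C.
P(H2O) required for 203 torr of CO = (1/1) × 203 = 203.0 torr; available 263 torr, so CO is limiting.
P(H2O) remaining = 263 − (1/1) × 203 = 60.00 torr
P(gaseous products) = (1+1)/1 × 203 = 406.0 torr
P_total at 136 °C = 60.00 + 406.0 = 466.0 torr
Scaling to 422 °C: P = 466.0 × 695.15/409.15 = 791.7 torr

792 torr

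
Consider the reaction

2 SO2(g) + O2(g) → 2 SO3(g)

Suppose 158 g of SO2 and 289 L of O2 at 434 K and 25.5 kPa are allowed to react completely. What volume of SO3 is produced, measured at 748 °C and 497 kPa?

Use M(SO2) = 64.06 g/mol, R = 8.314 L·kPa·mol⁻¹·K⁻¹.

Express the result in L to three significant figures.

42.1 L

n(SO2) = 158 / 64.06 = 2.466 mol
n(O2) = PV/RT = (25.5 × 289) / (8.314 × 434) = 2.042 mol
For 2.466 mol SO2, stoichiometry requires (1/2) × 2.466 = 1.233 mol O2; 2.042 mol is available, so SO2 is limiting.
n(SO3) = (2/2) × 2.466 = 2.466 mol
V(SO3) = nRT/P = 2.466 × 8.314 × 1021.15 / 497 = 42.12 L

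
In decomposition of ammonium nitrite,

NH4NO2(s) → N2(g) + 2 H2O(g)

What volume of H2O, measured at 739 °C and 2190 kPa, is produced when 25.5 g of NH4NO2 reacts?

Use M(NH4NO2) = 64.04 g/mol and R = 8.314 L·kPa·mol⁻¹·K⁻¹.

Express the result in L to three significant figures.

3.06 L

n(NH4NO2) = 25.50 / 64.04 = 0.3982 mol
n(H2O) = (2/1) × 0.3982 = 0.7964 mol
V = nRT/P = 0.7964 × 8.314 × 1012.15 / 2190 = 3.060 L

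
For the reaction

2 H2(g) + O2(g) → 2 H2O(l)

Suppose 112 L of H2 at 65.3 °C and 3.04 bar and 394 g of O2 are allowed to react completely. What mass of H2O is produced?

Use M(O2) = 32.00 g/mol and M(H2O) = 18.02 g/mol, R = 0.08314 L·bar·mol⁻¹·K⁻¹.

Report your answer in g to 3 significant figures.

n(H2) = PV/RT = (3.04 × 112) / (0.08314 × 338.45) = 12.10 mol
n(O2) = 394 / 32.00 = 12.31 mol
For 12.10 mol H2, stoichiometry requires (1/2) × 12.10 = 6.050 mol O2; 12.31 mol is available, so H2 is limiting.
n(H2O) = (2/2) × 12.10 = 12.10 mol
m(H2O) = 12.10 × 18.02 = 218.0 g

218 g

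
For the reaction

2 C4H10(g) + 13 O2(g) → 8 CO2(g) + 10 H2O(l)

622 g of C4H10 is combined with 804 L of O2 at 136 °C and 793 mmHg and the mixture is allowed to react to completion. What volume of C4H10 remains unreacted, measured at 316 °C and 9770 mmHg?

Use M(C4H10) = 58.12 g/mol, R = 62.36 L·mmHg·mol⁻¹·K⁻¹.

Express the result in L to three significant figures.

n(C4H10) = 622 / 58.12 = 10.70 mol
n(O2) = PV/RT = (793 × 804) / (62.36 × 409.15) = 24.99 mol
For 10.70 mol C4H10, stoichiometry requires (13/2) × 10.70 = 69.55 mol O2; 24.99 mol is available, so O2 is limiting.
n(C4H10) consumed = (2/13) × 24.99 = 3.845 mol; remaining = 10.70 − 3.845 = 6.855 mol
V(C4H10) = nRT/P = 6.855 × 62.36 × 589.15 / 9770 = 25.78 L

25.8 L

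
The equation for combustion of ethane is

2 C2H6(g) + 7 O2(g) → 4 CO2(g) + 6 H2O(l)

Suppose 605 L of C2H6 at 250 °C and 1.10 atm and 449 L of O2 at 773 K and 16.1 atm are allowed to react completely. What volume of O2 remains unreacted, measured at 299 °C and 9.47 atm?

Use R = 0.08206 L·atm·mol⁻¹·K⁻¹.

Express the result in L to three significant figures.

296 L

n(C2H6) = PV/RT = (1.10 × 605) / (0.08206 × 523.15) = 15.50 mol
n(O2) = PV/RT = (16.1 × 449) / (0.08206 × 773) = 114.0 mol
For 15.50 mol C2H6, stoichiometry requires (7/2) × 15.50 = 54.25 mol O2; 114.0 mol is available, so C2H6 is limiting.
n(O2) consumed = (7/2) × 15.50 = 54.25 mol; remaining = 114.0 − 54.25 = 59.75 mol
V(O2) = nRT/P = 59.75 × 0.08206 × 572.15 / 9.47 = 296.2 L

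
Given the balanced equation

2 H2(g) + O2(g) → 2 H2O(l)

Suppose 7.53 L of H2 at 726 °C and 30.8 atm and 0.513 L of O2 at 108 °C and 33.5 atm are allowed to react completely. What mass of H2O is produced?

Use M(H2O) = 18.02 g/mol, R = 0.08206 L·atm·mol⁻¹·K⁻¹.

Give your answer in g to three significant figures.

19.8 g

n(H2) = PV/RT = (30.8 × 7.53) / (0.08206 × 999.15) = 2.829 mol
n(O2) = PV/RT = (33.5 × 0.513) / (0.08206 × 381.15) = 0.5495 mol
For 2.829 mol H2, stoichiometry requires (1/2) × 2.829 = 1.415 mol O2; 0.5495 mol is available, so O2 is limiting.
n(H2O) = (2/1) × 0.5495 = 1.099 mol
m(H2O) = 1.099 × 18.02 = 19.80 g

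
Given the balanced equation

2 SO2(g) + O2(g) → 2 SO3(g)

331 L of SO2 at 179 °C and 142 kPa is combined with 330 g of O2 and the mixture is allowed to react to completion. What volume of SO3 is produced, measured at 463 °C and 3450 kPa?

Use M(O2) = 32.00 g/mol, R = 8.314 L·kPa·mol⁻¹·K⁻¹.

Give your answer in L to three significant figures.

22.2 L

n(SO2) = PV/RT = (142 × 331) / (8.314 × 452.15) = 12.50 mol
n(O2) = 330 / 32.00 = 10.31 mol
For 12.50 mol SO2, stoichiometry requires (1/2) × 12.50 = 6.250 mol O2; 10.31 mol is available, so SO2 is limiting.
n(SO3) = (2/2) × 12.50 = 12.50 mol
V(SO3) = nRT/P = 12.50 × 8.314 × 736.15 / 3450 = 22.18 L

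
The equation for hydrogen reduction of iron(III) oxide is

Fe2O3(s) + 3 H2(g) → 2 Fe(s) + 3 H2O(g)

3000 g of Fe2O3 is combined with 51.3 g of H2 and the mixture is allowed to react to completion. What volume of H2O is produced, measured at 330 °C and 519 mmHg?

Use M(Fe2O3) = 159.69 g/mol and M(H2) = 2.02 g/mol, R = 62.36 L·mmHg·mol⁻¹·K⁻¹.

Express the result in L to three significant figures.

n(Fe2O3) = 3000 / 159.69 = 18.79 mol
n(H2) = 51.3 / 2.02 = 25.40 mol
For 18.79 mol Fe2O3, stoichiometry requires (3/1) × 18.79 = 56.37 mol H2; 25.40 mol is available, so H2 is limiting.
n(H2O) = (3/3) × 25.40 = 25.40 mol
V(H2O) = nRT/P = 25.40 × 62.36 × 603.15 / 519 = 1841 L

1840 L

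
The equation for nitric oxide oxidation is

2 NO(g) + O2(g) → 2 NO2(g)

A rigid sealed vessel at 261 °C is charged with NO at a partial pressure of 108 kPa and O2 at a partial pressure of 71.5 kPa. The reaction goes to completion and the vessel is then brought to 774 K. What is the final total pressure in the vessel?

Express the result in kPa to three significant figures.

With V and T fixed, P_i ∝ n_i, so the mole ratios apply directly to partial pressures at 261 °C.
P(O2) required for 108 kPa of NO = (1/2) × 108 = 54.00 kPa; available 71.5 kPa, so NO is limiting.
P(O2) remaining = 71.5 − (1/2) × 108 = 17.50 kPa
P(gaseous products) = (2)/2 × 108 = 108.0 kPa
P_total at 261 °C = 17.50 + 108.0 = 125.5 kPa
Scaling to 774 K: P = 125.5 × 774/534.15 = 181.9 kPa

182 kPa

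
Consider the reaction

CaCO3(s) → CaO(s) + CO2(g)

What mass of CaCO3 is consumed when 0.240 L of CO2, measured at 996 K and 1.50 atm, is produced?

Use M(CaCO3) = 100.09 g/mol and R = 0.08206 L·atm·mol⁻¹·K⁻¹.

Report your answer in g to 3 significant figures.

0.441 g

n(CO2) = PV/RT = (1.50 × 0.240) / (0.08206 × 996) = 0.004405 mol
n(CaCO3) = (1/1) × 0.004405 = 0.004405 mol
m(CaCO3) = 0.004405 × 100.09 = 0.4409 g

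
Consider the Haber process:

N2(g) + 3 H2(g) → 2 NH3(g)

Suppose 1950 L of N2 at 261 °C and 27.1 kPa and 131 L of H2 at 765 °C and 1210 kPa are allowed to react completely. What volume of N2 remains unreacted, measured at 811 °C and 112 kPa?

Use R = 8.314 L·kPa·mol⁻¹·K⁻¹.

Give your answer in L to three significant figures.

n(N2) = PV/RT = (27.1 × 1950) / (8.314 × 534.15) = 11.90 mol
n(H2) = PV/RT = (1210 × 131) / (8.314 × 1038.15) = 18.36 mol
For 11.90 mol N2, stoichiometry requires (3/1) × 11.90 = 35.70 mol H2; 18.36 mol is available, so H2 is limiting.
n(N2) consumed = (1/3) × 18.36 = 6.120 mol; remaining = 11.90 − 6.120 = 5.780 mol
V(N2) = nRT/P = 5.780 × 8.314 × 1084.15 / 112 = 465.2 L

465 L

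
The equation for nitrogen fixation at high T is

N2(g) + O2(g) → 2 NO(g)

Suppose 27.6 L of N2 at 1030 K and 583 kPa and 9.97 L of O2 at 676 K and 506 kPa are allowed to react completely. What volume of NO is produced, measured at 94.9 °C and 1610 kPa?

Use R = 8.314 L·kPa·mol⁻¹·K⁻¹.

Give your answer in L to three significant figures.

n(N2) = PV/RT = (583 × 27.6) / (8.314 × 1030) = 1.879 mol
n(O2) = PV/RT = (506 × 9.97) / (8.314 × 676) = 0.8976 mol
For 1.879 mol N2, stoichiometry requires (1/1) × 1.879 = 1.879 mol O2; 0.8976 mol is available, so O2 is limiting.
n(NO) = (2/1) × 0.8976 = 1.795 mol
V(NO) = nRT/P = 1.795 × 8.314 × 368.05 / 1610 = 3.412 L

3.41 L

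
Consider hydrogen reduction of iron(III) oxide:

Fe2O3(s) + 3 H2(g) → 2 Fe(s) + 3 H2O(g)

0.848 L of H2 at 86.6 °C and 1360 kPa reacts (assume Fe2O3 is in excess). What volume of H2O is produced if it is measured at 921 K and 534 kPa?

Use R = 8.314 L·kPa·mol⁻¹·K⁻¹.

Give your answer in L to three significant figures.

5.53 L

n(H2) = PV/RT = (1360 × 0.848) / (8.314 × 359.75) = 0.3856 mol
n(H2O) = (3/3) × 0.3856 = 0.3856 mol
V = nRT/P = 0.3856 × 8.314 × 921 / 534 = 5.529 L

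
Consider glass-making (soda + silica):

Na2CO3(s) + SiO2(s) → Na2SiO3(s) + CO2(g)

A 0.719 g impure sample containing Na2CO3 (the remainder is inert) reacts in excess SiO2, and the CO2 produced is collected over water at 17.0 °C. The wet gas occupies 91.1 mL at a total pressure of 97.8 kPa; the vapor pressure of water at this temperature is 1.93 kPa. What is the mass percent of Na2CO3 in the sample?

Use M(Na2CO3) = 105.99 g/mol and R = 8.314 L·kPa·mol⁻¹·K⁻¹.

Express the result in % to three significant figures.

P(CO2) = 97.8 − 1.93 = 95.87 kPa
n(CO2) = PV/RT = (95.87 × 0.09110) / (8.314 × 290.15) = 0.003620 mol
n(Na2CO3) = (1/1) × 0.003620 = 0.003620 mol
m(Na2CO3) = 0.003620 × 105.99 = 0.3837 g
%Na2CO3 = 0.3837 / 0.719 × 100 = 53.37%

53.4 %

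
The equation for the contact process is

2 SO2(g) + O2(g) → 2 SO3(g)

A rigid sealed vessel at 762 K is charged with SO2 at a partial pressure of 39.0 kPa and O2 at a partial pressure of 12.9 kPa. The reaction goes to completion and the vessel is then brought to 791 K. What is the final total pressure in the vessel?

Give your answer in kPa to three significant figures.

With V and T fixed, P_i ∝ n_i, so the mole ratios apply directly to partial pressures at 762 K.
P(O2) required for 39.0 kPa of SO2 = (1/2) × 39.0 = 19.50 kPa; available 12.9 kPa, so O2 is limiting.
P(SO2) remaining = 39.0 − (2/1) × 12.9 = 13.20 kPa
P(gaseous products) = (2)/1 × 12.9 = 25.80 kPa
P_total at 762 K = 13.20 + 25.80 = 39.00 kPa
Scaling to 791 K: P = 39.00 × 791/762 = 40.48 kPa

40.5 kPa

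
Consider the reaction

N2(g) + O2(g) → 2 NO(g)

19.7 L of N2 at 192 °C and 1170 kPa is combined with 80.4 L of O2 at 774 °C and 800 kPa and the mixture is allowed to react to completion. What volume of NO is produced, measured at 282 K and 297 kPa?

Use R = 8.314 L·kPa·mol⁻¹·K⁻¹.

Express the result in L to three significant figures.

94.1 L

n(N2) = PV/RT = (1170 × 19.7) / (8.314 × 465.15) = 5.960 mol
n(O2) = PV/RT = (800 × 80.4) / (8.314 × 1047.15) = 7.388 mol
For 5.960 mol N2, stoichiometry requires (1/1) × 5.960 = 5.960 mol O2; 7.388 mol is available, so N2 is limiting.
n(NO) = (2/1) × 5.960 = 11.92 mol
V(NO) = nRT/P = 11.92 × 8.314 × 282 / 297 = 94.10 L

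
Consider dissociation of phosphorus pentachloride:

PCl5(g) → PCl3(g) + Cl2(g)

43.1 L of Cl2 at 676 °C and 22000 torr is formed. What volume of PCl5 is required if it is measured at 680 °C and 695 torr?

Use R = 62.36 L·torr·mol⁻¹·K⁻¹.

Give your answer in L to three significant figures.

n(Cl2) = PV/RT = (22000 × 43.1) / (62.36 × 949.15) = 16.02 mol
n(PCl5) = (1/1) × 16.02 = 16.02 mol
V = nRT/P = 16.02 × 62.36 × 953.15 / 695 = 1370 L

1370 L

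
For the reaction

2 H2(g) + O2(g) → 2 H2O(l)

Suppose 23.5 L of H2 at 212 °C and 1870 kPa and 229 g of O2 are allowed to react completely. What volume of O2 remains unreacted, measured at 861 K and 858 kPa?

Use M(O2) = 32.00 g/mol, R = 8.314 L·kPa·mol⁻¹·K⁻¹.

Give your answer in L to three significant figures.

14.3 L

n(H2) = PV/RT = (1870 × 23.5) / (8.314 × 485.15) = 10.89 mol
n(O2) = 229 / 32.00 = 7.156 mol
For 10.89 mol H2, stoichiometry requires (1/2) × 10.89 = 5.445 mol O2; 7.156 mol is available, so H2 is limiting.
n(O2) consumed = (1/2) × 10.89 = 5.445 mol; remaining = 7.156 − 5.445 = 1.711 mol
V(O2) = nRT/P = 1.711 × 8.314 × 861 / 858 = 14.27 L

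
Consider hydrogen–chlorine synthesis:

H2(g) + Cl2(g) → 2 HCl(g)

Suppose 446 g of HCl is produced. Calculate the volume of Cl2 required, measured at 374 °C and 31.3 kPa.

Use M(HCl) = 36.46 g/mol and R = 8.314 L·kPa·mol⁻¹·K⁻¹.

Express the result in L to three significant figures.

n(HCl) = 446.0 / 36.46 = 12.23 mol
n(Cl2) = (1/2) × 12.23 = 6.115 mol
V = nRT/P = 6.115 × 8.314 × 647.15 / 31.3 = 1051 L

1050 L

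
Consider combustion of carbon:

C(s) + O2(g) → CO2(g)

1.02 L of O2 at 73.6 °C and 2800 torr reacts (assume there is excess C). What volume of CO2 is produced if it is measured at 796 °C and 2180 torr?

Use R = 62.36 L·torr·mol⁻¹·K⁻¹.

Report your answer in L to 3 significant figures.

4.04 L

n(O2) = PV/RT = (2800 × 1.02) / (62.36 × 346.75) = 0.1321 mol
n(CO2) = (1/1) × 0.1321 = 0.1321 mol
V = nRT/P = 0.1321 × 62.36 × 1069.15 / 2180 = 4.040 L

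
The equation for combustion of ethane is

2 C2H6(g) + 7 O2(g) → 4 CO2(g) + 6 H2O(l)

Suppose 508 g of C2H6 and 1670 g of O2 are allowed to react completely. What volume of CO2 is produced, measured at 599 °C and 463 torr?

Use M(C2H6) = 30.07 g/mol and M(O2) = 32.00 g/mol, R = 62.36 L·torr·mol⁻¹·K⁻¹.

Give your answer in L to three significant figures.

n(C2H6) = 508 / 30.07 = 16.89 mol
n(O2) = 1670 / 32.00 = 52.19 mol
For 16.89 mol C2H6, stoichiometry requires (7/2) × 16.89 = 59.12 mol O2; 52.19 mol is available, so O2 is limiting.
n(CO2) = (4/7) × 52.19 = 29.82 mol
V(CO2) = nRT/P = 29.82 × 62.36 × 872.15 / 463 = 3503 L

3500 L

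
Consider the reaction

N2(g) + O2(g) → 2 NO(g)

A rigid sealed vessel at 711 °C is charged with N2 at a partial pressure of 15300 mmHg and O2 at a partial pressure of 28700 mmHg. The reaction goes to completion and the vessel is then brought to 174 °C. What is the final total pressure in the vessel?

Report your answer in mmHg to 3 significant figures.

20000 mmHg

At constant V, partial pressures at 711 °C are proportional to moles, so apply stoichiometry directly to pressures.
P(O2) required for 15300 mmHg of N2 = (1/1) × 15300 = 15300 mmHg; available 28700 mmHg, so N2 is limiting.
P(O2) remaining = 28700 − (1/1) × 15300 = 13400 mmHg
P(gaseous products) = (2)/1 × 15300 = 30600 mmHg
P_total at 711 °C = 13400 + 30600 = 44000 mmHg
Scaling to 174 °C: P = 44000 × 447.15/984.15 = 19990 mmHg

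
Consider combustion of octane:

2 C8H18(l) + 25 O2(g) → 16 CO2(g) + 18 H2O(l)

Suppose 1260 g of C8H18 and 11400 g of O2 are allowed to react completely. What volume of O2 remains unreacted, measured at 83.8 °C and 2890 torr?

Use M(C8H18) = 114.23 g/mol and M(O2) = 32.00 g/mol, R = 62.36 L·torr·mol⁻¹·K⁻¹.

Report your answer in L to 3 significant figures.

n(C8H18) = 1260 / 114.23 = 11.03 mol
n(O2) = 11400 / 32.00 = 356.2 mol
For 11.03 mol C8H18, stoichiometry requires (25/2) × 11.03 = 137.9 mol O2; 356.2 mol is available, so C8H18 is limiting.
n(O2) consumed = (25/2) × 11.03 = 137.9 mol; remaining = 356.2 − 137.9 = 218.3 mol
V(O2) = nRT/P = 218.3 × 62.36 × 356.95 / 2890 = 1681 L

1680 L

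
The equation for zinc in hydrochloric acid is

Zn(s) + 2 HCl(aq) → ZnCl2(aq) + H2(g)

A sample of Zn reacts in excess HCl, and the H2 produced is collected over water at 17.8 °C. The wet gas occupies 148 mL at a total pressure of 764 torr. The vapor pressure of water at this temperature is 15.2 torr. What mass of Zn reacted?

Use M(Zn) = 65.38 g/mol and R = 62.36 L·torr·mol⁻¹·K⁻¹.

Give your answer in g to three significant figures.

0.399 g

P(H2) = 764 − 15.2 = 748.8 torr
n(H2) = PV/RT = (748.8 × 0.1480) / (62.36 × 290.95) = 0.006108 mol
n(Zn) = (1/1) × 0.006108 = 0.006108 mol
m(Zn) = 0.006108 × 65.38 = 0.3993 g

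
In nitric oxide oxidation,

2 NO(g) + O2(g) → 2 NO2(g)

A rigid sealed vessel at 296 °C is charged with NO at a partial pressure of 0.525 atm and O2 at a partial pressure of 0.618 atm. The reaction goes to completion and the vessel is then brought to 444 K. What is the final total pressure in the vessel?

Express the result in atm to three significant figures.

Because the vessel is rigid and T is held at 296 °C, work the stoichiometry in partial pressures (P_i = n_iRT/V).
P(O2) required for 0.525 atm of NO = (1/2) × 0.525 = 0.2625 atm; available 0.618 atm, so NO is limiting.
P(O2) remaining = 0.618 − (1/2) × 0.525 = 0.3555 atm
P(gaseous products) = (2)/2 × 0.525 = 0.5250 atm
P_total at 296 °C = 0.3555 + 0.5250 = 0.8805 atm
Scaling to 444 K: P = 0.8805 × 444/569.15 = 0.6869 atm

0.687 atm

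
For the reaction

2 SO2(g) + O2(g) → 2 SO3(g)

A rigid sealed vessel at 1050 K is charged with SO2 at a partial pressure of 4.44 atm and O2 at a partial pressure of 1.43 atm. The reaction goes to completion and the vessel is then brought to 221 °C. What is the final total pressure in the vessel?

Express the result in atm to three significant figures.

2.09 atm

Because the vessel is rigid and T is held at 1050 K, work the stoichiometry in partial pressures (P_i = n_iRT/V).
P(O2) required for 4.44 atm of SO2 = (1/2) × 4.44 = 2.220 atm; available 1.43 atm, so O2 is limiting.
P(SO2) remaining = 4.44 − (2/1) × 1.43 = 1.580 atm
P(gaseous products) = (2)/1 × 1.43 = 2.860 atm
P_total at 1050 K = 1.580 + 2.860 = 4.440 atm
Scaling to 221 °C: P = 4.440 × 494.15/1050 = 2.090 atm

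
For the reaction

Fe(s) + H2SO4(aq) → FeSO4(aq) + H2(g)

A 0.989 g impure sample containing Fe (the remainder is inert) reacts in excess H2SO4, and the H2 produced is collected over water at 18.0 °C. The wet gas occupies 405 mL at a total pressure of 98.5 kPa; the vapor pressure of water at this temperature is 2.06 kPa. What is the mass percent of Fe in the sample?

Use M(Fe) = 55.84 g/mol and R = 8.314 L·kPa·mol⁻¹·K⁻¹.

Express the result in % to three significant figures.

91.1 %

P(H2) = 98.5 − 2.06 = 96.44 kPa
n(H2) = PV/RT = (96.44 × 0.4050) / (8.314 × 291.15) = 0.01614 mol
n(Fe) = (1/1) × 0.01614 = 0.01614 mol
m(Fe) = 0.01614 × 55.84 = 0.9013 g
%Fe = 0.9013 / 0.989 × 100 = 91.13%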